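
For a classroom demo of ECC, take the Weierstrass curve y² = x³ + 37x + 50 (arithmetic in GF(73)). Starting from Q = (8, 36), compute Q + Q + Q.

(31, 67)

Repeated addition: build up to 3Q.
2Q: tangent at (8, 36): λ = (3·8² + 37)/(2·36) ≡ 10/72. 72⁻¹ ≡ 72 (mod 73) since 72·72 = 5184 ≡ 1, so λ ≡ 10·72 ≡ 63.
  x = λ² - 8 - 8 = 3969 - 16 ≡ 11; y = λ·(8 - 11) - 36 ≡ 67. → (11, 67)
3Q: (11, 67) + (8, 36). λ = (36 - 67)/(8 - 11) ≡ 42/70 mod 73. 70⁻¹ ≡ 24 (mod 73), so λ ≡ 59.
  x = λ² - 11 - 8 = 3481 - 19 ≡ 31; y = λ·(11 - 31) - 67 ≡ 67. → (31, 67)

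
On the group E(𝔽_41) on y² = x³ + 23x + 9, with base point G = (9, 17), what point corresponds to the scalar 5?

Repeated addition: build up to 5G.
2G: tangent at (9, 17): λ = (3·9² + 23)/(2·17) ≡ 20/34. 34⁻¹ ≡ 35 (mod 41), so λ ≡ 20·35 ≡ 3.
  x = λ² - 9 - 9 = 9 - 18 ≡ 32; y = λ·(9 - 32) - 17 ≡ 37. → (32, 37)
3G: (32, 37) + (9, 17). λ = (17 - 37)/(9 - 32) ≡ 21/18 mod 41. 18⁻¹ ≡ 16 (mod 41), so λ ≡ 8.
  x = λ² - 32 - 9 = 64 - 41 ≡ 23; y = λ·(32 - 23) - 37 ≡ 35. → (23, 35)
4G: (23, 35) + (9, 17). λ = (17 - 35)/(9 - 23) ≡ 23/27 mod 41. 27⁻¹ ≡ 38 (mod 41), so λ ≡ 13.
  x = λ² - 23 - 9 = 169 - 32 ≡ 14; y = λ·(23 - 14) - 35 ≡ 0. → (14, 0)
5G: (14, 0) + (9, 17). λ = (17 - 0)/(9 - 14) ≡ 17/36 mod 41. 36⁻¹ ≡ 8 (mod 41) since 36·8 = 288 ≡ 1, so λ ≡ 13.
  x = λ² - 14 - 9 = 169 - 23 ≡ 23; y = λ·(14 - 23) - 0 ≡ 6. → (23, 6)

(23, 6)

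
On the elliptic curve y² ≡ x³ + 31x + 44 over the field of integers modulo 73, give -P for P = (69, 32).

-(69, 32) = (69, -32 mod 73) = (69, 41).

(69, 41)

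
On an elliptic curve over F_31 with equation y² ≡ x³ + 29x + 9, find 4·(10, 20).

Write P = (10, 20).
Double-and-add on 4 = (100)₂. Start with P = (10, 20) for the leading 1-bit.
double: tangent at (10, 20): λ = (3·10² + 29)/(2·20) ≡ 19/9. 9⁻¹ ≡ 7 (mod 31) since 9·7 = 63 ≡ 1, so λ ≡ 19·7 ≡ 9.
  x = λ² - 10 - 10 = 81 - 20 ≡ 30; y = λ·(10 - 30) - 20 ≡ 17. → (30, 17)
double: tangent at (30, 17): λ = (3·30² + 29)/(2·17) ≡ 1/3. 3⁻¹ ≡ 21 (mod 31), so λ ≡ 1·21 ≡ 21.
  x = λ² - 30 - 30 = 441 - 60 ≡ 9; y = λ·(30 - 9) - 17 ≡ 21. → (9, 21)

(9, 21)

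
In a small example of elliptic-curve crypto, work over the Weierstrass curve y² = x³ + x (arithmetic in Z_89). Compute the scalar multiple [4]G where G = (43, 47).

Repeated addition: build up to 4G.
2G: tangent at (43, 47): λ = (3·43² + 1)/(2·47) ≡ 30/5. 5⁻¹ ≡ 18 (mod 89) since 5·18 = 90 ≡ 1, so λ ≡ 30·18 ≡ 6.
  x = λ² - 43 - 43 = 36 - 86 ≡ 39; y = λ·(43 - 39) - 47 ≡ 66. → (39, 66)
3G: (39, 66) + (43, 47). λ = (47 - 66)/(43 - 39) ≡ 70/4 mod 89. 4⁻¹ ≡ 67 (mod 89), so λ ≡ 62.
  x = λ² - 39 - 43 = 3844 - 82 ≡ 24; y = λ·(39 - 24) - 66 ≡ 63. → (24, 63)
4G: (24, 63) + (43, 47). λ = (47 - 63)/(43 - 24) ≡ 73/19 mod 89. 19⁻¹ ≡ 75 (mod 89), so λ ≡ 46.
  x = λ² - 24 - 43 = 2116 - 67 ≡ 2; y = λ·(24 - 2) - 63 ≡ 59. → (2, 59)

(2, 59)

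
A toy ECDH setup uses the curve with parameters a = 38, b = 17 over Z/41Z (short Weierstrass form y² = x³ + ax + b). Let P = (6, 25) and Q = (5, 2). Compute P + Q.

(26, 7)

(6, 25) + (5, 2). λ = (2 - 25)/(5 - 6) ≡ 18/40 mod 41. 40⁻¹ ≡ 40 (mod 41) since 40·40 = 1600 ≡ 1, so λ ≡ 23.
  x = λ² - 6 - 5 = 529 - 11 ≡ 26; y = λ·(6 - 26) - 25 ≡ 7. → (26, 7)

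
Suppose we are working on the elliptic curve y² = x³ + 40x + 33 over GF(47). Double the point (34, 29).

tangent at (34, 29): λ = (3·34² + 40)/(2·29) ≡ 30/11. 11⁻¹ ≡ 30 (mod 47) since 11·30 = 330 ≡ 1, so λ ≡ 30·30 ≡ 7.
  x = λ² - 34 - 34 = 49 - 68 ≡ 28; y = λ·(34 - 28) - 29 ≡ 13. → (28, 13)

(28, 13)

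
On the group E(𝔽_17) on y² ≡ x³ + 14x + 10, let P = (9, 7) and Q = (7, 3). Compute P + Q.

(9, 7) + (7, 3). λ = (3 - 7)/(7 - 9) ≡ 13/15 mod 17. 15⁻¹ ≡ 8 (mod 17), so λ ≡ 2.
  x = λ² - 9 - 7 = 4 - 16 ≡ 5; y = λ·(9 - 5) - 7 ≡ 1. → (5, 1)

(5, 1)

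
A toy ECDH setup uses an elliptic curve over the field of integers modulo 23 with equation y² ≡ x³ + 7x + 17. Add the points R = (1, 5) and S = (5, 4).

(1, 5) + (5, 4). λ = (4 - 5)/(5 - 1) ≡ 22/4 mod 23. 4⁻¹ ≡ 6 (mod 23), so λ ≡ 17.
  x = λ² - 1 - 5 = 289 - 6 ≡ 7; y = λ·(1 - 7) - 5 ≡ 8. → (7, 8)

(7, 8)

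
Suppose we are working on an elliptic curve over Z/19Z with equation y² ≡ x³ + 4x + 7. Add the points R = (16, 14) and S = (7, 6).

(16, 14) + (7, 6). λ = (6 - 14)/(7 - 16) ≡ 11/10 mod 19. 10⁻¹ ≡ 2 (mod 19) since 10·2 = 20 ≡ 1, so λ ≡ 3.
  x = λ² - 16 - 7 = 9 - 23 ≡ 5; y = λ·(16 - 5) - 14 ≡ 0. → (5, 0)

(5, 0)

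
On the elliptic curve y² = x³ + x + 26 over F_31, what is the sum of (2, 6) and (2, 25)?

O

The two points share x = 2 and their y-coordinates satisfy 6 + 25 ≡ 0 (mod 31), so they are inverses. Their sum is O.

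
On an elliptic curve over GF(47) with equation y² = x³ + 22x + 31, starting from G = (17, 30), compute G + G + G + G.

Repeated addition: build up to 4G.
2G: tangent at (17, 30): λ = (3·17² + 22)/(2·30) ≡ 43/13. 13⁻¹ ≡ 29 (mod 47), so λ ≡ 43·29 ≡ 25.
  x = λ² - 17 - 17 = 625 - 34 ≡ 27; y = λ·(17 - 27) - 30 ≡ 2. → (27, 2)
3G: (27, 2) + (17, 30). λ = (30 - 2)/(17 - 27) ≡ 28/37 mod 47. 37⁻¹ ≡ 14 (mod 47), so λ ≡ 16.
  x = λ² - 27 - 17 = 256 - 44 ≡ 24; y = λ·(27 - 24) - 2 ≡ 46. → (24, 46)
4G: (24, 46) + (17, 30). λ = (30 - 46)/(17 - 24) ≡ 31/40 mod 47. 40⁻¹ ≡ 20 (mod 47), so λ ≡ 9.
  x = λ² - 24 - 17 = 81 - 41 ≡ 40; y = λ·(24 - 40) - 46 ≡ 45. → (40, 45)

(40, 45)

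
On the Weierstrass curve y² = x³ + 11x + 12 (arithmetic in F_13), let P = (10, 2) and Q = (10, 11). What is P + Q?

The two points share x = 10 and their y-coordinates satisfy 2 + 11 ≡ 0 (mod 13), so they are inverses. Their sum is ∞.

O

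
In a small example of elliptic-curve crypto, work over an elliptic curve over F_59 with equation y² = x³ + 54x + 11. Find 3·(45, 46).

(41, 13)

Write G = (45, 46).
Repeated addition: build up to 3G.
2G: tangent at (45, 46): λ = (3·45² + 54)/(2·46) ≡ 52/33. 33⁻¹ ≡ 34 (mod 59) since 33·34 = 1122 ≡ 1, so λ ≡ 52·34 ≡ 57.
  x = λ² - 45 - 45 = 3249 - 90 ≡ 32; y = λ·(45 - 32) - 46 ≡ 46. → (32, 46)
3G: (32, 46) + (45, 46). λ = (46 - 46)/(45 - 32) ≡ 0/13 mod 59. 13⁻¹ ≡ 50 (mod 59), so λ ≡ 0.
  x = λ² - 32 - 45 = 0 - 77 ≡ 41; y = λ·(32 - 41) - 46 ≡ 13. → (41, 13)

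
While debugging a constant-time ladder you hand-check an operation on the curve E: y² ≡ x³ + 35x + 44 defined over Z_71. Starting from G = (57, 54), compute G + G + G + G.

Double-and-add on 4 = (100)₂. Start with G = (57, 54) for the leading 1-bit.
double: tangent at (57, 54): λ = (3·57² + 35)/(2·54) ≡ 55/37. 37⁻¹ ≡ 48 (mod 71), so λ ≡ 55·48 ≡ 13.
  x = λ² - 57 - 57 = 169 - 114 ≡ 55; y = λ·(57 - 55) - 54 ≡ 43. → (55, 43)
double: tangent at (55, 43): λ = (3·55² + 35)/(2·43) ≡ 22/15. 15⁻¹ ≡ 19 (mod 71) since 15·19 = 285 ≡ 1, so λ ≡ 22·19 ≡ 63.
  x = λ² - 55 - 55 = 3969 - 110 ≡ 25; y = λ·(55 - 25) - 43 ≡ 1. → (25, 1)

(25, 1)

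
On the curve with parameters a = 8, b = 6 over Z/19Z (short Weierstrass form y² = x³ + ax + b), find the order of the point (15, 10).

12

2P: tangent at (15, 10): λ = (3·15² + 8)/(2·10) ≡ 18/1. 1⁻¹ ≡ 1 (mod 19), so λ ≡ 18·1 ≡ 18.
  x = λ² - 15 - 15 = 324 - 30 ≡ 9; y = λ·(15 - 9) - 10 ≡ 3. → (9, 3)
3P: (9, 3) + (15, 10). λ = (10 - 3)/(15 - 9) ≡ 7/6 mod 19. 6⁻¹ ≡ 16 (mod 19), so λ ≡ 17.
  x = λ² - 9 - 15 = 289 - 24 ≡ 18; y = λ·(9 - 18) - 3 ≡ 15. → (18, 15)
4P: (18, 15) + (15, 10). λ = (10 - 15)/(15 - 18) ≡ 14/16 mod 19. 16⁻¹ ≡ 6 (mod 19), so λ ≡ 8.
  x = λ² - 18 - 15 = 64 - 33 ≡ 12; y = λ·(18 - 12) - 15 ≡ 14. → (12, 14)
5P: (12, 14) + (15, 10). λ = (10 - 14)/(15 - 12) ≡ 15/3 mod 19. 3⁻¹ ≡ 13 (mod 19) since 3·13 = 39 ≡ 1, so λ ≡ 5.
  x = λ² - 12 - 15 = 25 - 27 ≡ 17; y = λ·(12 - 17) - 14 ≡ 18. → (17, 18)
6P: (17, 18) + (15, 10). λ = (10 - 18)/(15 - 17) ≡ 11/17 mod 19. 17⁻¹ ≡ 9 (mod 19) since 17·9 = 153 ≡ 1, so λ ≡ 4.
  x = λ² - 17 - 15 = 16 - 32 ≡ 3; y = λ·(17 - 3) - 18 ≡ 0. → (3, 0)
7P: (3, 0) + (15, 10). λ = (10 - 0)/(15 - 3) ≡ 10/12 mod 19. 12⁻¹ ≡ 8 (mod 19) since 12·8 = 96 ≡ 1, so λ ≡ 4.
  x = λ² - 3 - 15 = 16 - 18 ≡ 17; y = λ·(3 - 17) - 0 ≡ 1. → (17, 1)
8P: (17, 1) + (15, 10). λ = (10 - 1)/(15 - 17) ≡ 9/17 mod 19. 17⁻¹ ≡ 9 (mod 19) since 17·9 = 153 ≡ 1, so λ ≡ 5.
  x = λ² - 17 - 15 = 25 - 32 ≡ 12; y = λ·(17 - 12) - 1 ≡ 5. → (12, 5)
9P: (12, 5) + (15, 10). λ = (10 - 5)/(15 - 12) ≡ 5/3 mod 19. 3⁻¹ ≡ 13 (mod 19) since 3·13 = 39 ≡ 1, so λ ≡ 8.
  x = λ² - 12 - 15 = 64 - 27 ≡ 18; y = λ·(12 - 18) - 5 ≡ 4. → (18, 4)
10P: (18, 4) + (15, 10). λ = (10 - 4)/(15 - 18) ≡ 6/16 mod 19. 16⁻¹ ≡ 6 (mod 19), so λ ≡ 17.
  x = λ² - 18 - 15 = 289 - 33 ≡ 9; y = λ·(18 - 9) - 4 ≡ 16. → (9, 16)
11P: (9, 16) + (15, 10). λ = (10 - 16)/(15 - 9) ≡ 13/6 mod 19. 6⁻¹ ≡ 16 (mod 19), so λ ≡ 18.
  x = λ² - 9 - 15 = 324 - 24 ≡ 15; y = λ·(9 - 15) - 16 ≡ 9. → (15, 9)
12P: (15, 9) + (15, 10): same x and y₁ ≡ -y₂, so the sum is ∞.
12P = ∞, so the order is 12.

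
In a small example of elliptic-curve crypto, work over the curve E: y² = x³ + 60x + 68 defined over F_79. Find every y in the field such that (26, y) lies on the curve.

x³ + 60x + 68 = 19204 ≡ 7 (mod 79).
7 is a non-residue mod 79; no y exists.

none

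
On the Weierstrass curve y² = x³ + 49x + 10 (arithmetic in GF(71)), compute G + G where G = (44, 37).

tangent at (44, 37): λ = (3·44² + 49)/(2·37) ≡ 35/3. 3⁻¹ ≡ 24 (mod 71), so λ ≡ 35·24 ≡ 59.
  x = λ² - 44 - 44 = 3481 - 88 ≡ 56; y = λ·(44 - 56) - 37 ≡ 36. → (56, 36)

(56, 36)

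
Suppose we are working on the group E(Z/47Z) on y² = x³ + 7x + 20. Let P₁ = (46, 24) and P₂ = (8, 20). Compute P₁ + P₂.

(46, 24) + (8, 20). λ = (20 - 24)/(8 - 46) ≡ 43/9 mod 47. 9⁻¹ ≡ 21 (mod 47) since 9·21 = 189 ≡ 1, so λ ≡ 10.
  x = λ² - 46 - 8 = 100 - 54 ≡ 46; y = λ·(46 - 46) - 24 ≡ 23. → (46, 23)

(46, 23)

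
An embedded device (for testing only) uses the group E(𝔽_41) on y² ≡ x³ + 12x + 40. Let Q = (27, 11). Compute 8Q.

Repeated addition: build up to 8Q.
2Q: tangent at (27, 11): λ = (3·27² + 12)/(2·11) ≡ 26/22. 22⁻¹ ≡ 28 (mod 41) since 22·28 = 616 ≡ 1, so λ ≡ 26·28 ≡ 31.
  x = λ² - 27 - 27 = 961 - 54 ≡ 5; y = λ·(27 - 5) - 11 ≡ 15. → (5, 15)
3Q: (5, 15) + (27, 11). λ = (11 - 15)/(27 - 5) ≡ 37/22 mod 41. 22⁻¹ ≡ 28 (mod 41), so λ ≡ 11.
  x = λ² - 5 - 27 = 121 - 32 ≡ 7; y = λ·(5 - 7) - 15 ≡ 4. → (7, 4)
4Q: (7, 4) + (27, 11). λ = (11 - 4)/(27 - 7) ≡ 7/20 mod 41. 20⁻¹ ≡ 39 (mod 41) since 20·39 = 780 ≡ 1, so λ ≡ 27.
  x = λ² - 7 - 27 = 729 - 34 ≡ 39; y = λ·(7 - 39) - 4 ≡ 34. → (39, 34)
5Q: (39, 34) + (27, 11). λ = (11 - 34)/(27 - 39) ≡ 18/29 mod 41. 29⁻¹ ≡ 17 (mod 41), so λ ≡ 19.
  x = λ² - 39 - 27 = 361 - 66 ≡ 8; y = λ·(39 - 8) - 34 ≡ 22. → (8, 22)
6Q: (8, 22) + (27, 11). λ = (11 - 22)/(27 - 8) ≡ 30/19 mod 41. 19⁻¹ ≡ 13 (mod 41) since 19·13 = 247 ≡ 1, so λ ≡ 21.
  x = λ² - 8 - 27 = 441 - 35 ≡ 37; y = λ·(8 - 37) - 22 ≡ 25. → (37, 25)
7Q: (37, 25) + (27, 11). λ = (11 - 25)/(27 - 37) ≡ 27/31 mod 41. 31⁻¹ ≡ 4 (mod 41) since 31·4 = 124 ≡ 1, so λ ≡ 26.
  x = λ² - 37 - 27 = 676 - 64 ≡ 38; y = λ·(37 - 38) - 25 ≡ 31. → (38, 31)
8Q: (38, 31) + (27, 11). λ = (11 - 31)/(27 - 38) ≡ 21/30 mod 41. 30⁻¹ ≡ 26 (mod 41), so λ ≡ 13.
  x = λ² - 38 - 27 = 169 - 65 ≡ 22; y = λ·(38 - 22) - 31 ≡ 13. → (22, 13)

(22, 13)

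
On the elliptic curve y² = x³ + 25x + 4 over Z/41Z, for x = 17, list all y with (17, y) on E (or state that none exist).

none

x³ + 25x + 4 = 5342 ≡ 12 (mod 41).
12 is a non-residue mod 41; no y exists.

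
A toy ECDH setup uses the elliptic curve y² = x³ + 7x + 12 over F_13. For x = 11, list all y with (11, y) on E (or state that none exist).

4, 9

x³ + 7x + 12 = 1420 ≡ 3 (mod 13).
Square roots of 3 mod 13: 4 and 9 (since 4² = 16 ≡ 3).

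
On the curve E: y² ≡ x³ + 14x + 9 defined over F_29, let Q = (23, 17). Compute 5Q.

(25, 18)

Double-and-add on 5 = (101)₂. Start with Q = (23, 17) for the leading 1-bit.
double: tangent at (23, 17): λ = (3·23² + 14)/(2·17) ≡ 6/5. 5⁻¹ ≡ 6 (mod 29), so λ ≡ 6·6 ≡ 7.
  x = λ² - 23 - 23 = 49 - 46 ≡ 3; y = λ·(23 - 3) - 17 ≡ 7. → (3, 7)
double: tangent at (3, 7): λ = (3·3² + 14)/(2·7) ≡ 12/14. 14⁻¹ ≡ 27 (mod 29) since 14·27 = 378 ≡ 1, so λ ≡ 12·27 ≡ 5.
  x = λ² - 3 - 3 = 25 - 6 ≡ 19; y = λ·(3 - 19) - 7 ≡ 0. → (19, 0)
add Q: (19, 0) + (23, 17). λ = (17 - 0)/(23 - 19) ≡ 17/4 mod 29. 4⁻¹ ≡ 22 (mod 29), so λ ≡ 26.
  x = λ² - 19 - 23 = 676 - 42 ≡ 25; y = λ·(19 - 25) - 0 ≡ 18. → (25, 18)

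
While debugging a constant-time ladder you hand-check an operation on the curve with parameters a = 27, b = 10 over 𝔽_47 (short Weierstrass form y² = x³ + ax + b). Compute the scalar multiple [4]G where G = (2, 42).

Double-and-add on 4 = (100)₂. Start with G = (2, 42) for the leading 1-bit.
double: tangent at (2, 42): λ = (3·2² + 27)/(2·42) ≡ 39/37. 37⁻¹ ≡ 14 (mod 47), so λ ≡ 39·14 ≡ 29.
  x = λ² - 2 - 2 = 841 - 4 ≡ 38; y = λ·(2 - 38) - 42 ≡ 42. → (38, 42)
double: tangent at (38, 42): λ = (3·38² + 27)/(2·42) ≡ 35/37. 37⁻¹ ≡ 14 (mod 47), so λ ≡ 35·14 ≡ 20.
  x = λ² - 38 - 38 = 400 - 76 ≡ 42; y = λ·(38 - 42) - 42 ≡ 19. → (42, 19)

(42, 19)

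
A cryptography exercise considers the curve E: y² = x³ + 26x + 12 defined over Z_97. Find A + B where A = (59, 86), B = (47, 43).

(84, 75)

(59, 86) + (47, 43). λ = (43 - 86)/(47 - 59) ≡ 54/85 mod 97. 85⁻¹ ≡ 8 (mod 97), so λ ≡ 44.
  x = λ² - 59 - 47 = 1936 - 106 ≡ 84; y = λ·(59 - 84) - 86 ≡ 75. → (84, 75)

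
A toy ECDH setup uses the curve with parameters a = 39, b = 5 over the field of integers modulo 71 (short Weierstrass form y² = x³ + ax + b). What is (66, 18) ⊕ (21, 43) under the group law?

(22, 68)

(66, 18) + (21, 43). λ = (43 - 18)/(21 - 66) ≡ 25/26 mod 71. 26⁻¹ ≡ 41 (mod 71), so λ ≡ 31.
  x = λ² - 66 - 21 = 961 - 87 ≡ 22; y = λ·(66 - 22) - 18 ≡ 68. → (22, 68)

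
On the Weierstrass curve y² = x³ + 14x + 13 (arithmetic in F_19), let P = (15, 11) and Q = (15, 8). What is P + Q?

O

The two points share x = 15 and their y-coordinates satisfy 11 + 8 ≡ 0 (mod 19), so they are inverses. Their sum is the point at infinity.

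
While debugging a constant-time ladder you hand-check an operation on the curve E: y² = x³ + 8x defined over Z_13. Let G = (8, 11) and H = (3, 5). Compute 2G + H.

First 2G:
Repeated addition: build up to 2G.
2G: tangent at (8, 11): λ = (3·8² + 8)/(2·11) ≡ 5/9. 9⁻¹ ≡ 3 (mod 13), so λ ≡ 5·3 ≡ 2.
  x = λ² - 8 - 8 = 4 - 16 ≡ 1; y = λ·(8 - 1) - 11 ≡ 3. → (1, 3)
2G = (1, 3).
Finally 2G + H:
(1, 3) + (3, 5). λ = (5 - 3)/(3 - 1) ≡ 2/2 mod 13. 2⁻¹ ≡ 7 (mod 13) since 2·7 = 14 ≡ 1, so λ ≡ 1.
  x = λ² - 1 - 3 = 1 - 4 ≡ 10; y = λ·(1 - 10) - 3 ≡ 1. → (10, 1)

(10, 1)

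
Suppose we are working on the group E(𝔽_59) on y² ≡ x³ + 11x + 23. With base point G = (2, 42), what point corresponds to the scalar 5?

(34, 17)

Double-and-add on 5 = (101)₂. Start with G = (2, 42) for the leading 1-bit.
double: tangent at (2, 42): λ = (3·2² + 11)/(2·42) ≡ 23/25. 25⁻¹ ≡ 26 (mod 59), so λ ≡ 23·26 ≡ 8.
  x = λ² - 2 - 2 = 64 - 4 ≡ 1; y = λ·(2 - 1) - 42 ≡ 25. → (1, 25)
double: tangent at (1, 25): λ = (3·1² + 11)/(2·25) ≡ 14/50. 50⁻¹ ≡ 13 (mod 59), so λ ≡ 14·13 ≡ 5.
  x = λ² - 1 - 1 = 25 - 2 ≡ 23; y = λ·(1 - 23) - 25 ≡ 42. → (23, 42)
add G: (23, 42) + (2, 42). λ = (42 - 42)/(2 - 23) ≡ 0/38 mod 59. 38⁻¹ ≡ 14 (mod 59) since 38·14 = 532 ≡ 1, so λ ≡ 0.
  x = λ² - 23 - 2 = 0 - 25 ≡ 34; y = λ·(23 - 34) - 42 ≡ 17. → (34, 17)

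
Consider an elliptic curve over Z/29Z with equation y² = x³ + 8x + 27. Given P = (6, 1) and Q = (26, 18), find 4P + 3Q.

First 4P:
Double-and-add on 4 = (100)₂. Start with P = (6, 1) for the leading 1-bit.
double: tangent at (6, 1): λ = (3·6² + 8)/(2·1) ≡ 0/2. 2⁻¹ ≡ 15 (mod 29) since 2·15 = 30 ≡ 1, so λ ≡ 0·15 ≡ 0.
  x = λ² - 6 - 6 = 0 - 12 ≡ 17; y = λ·(6 - 17) - 1 ≡ 28. → (17, 28)
double: tangent at (17, 28): λ = (3·17² + 8)/(2·28) ≡ 5/27. 27⁻¹ ≡ 14 (mod 29) since 27·14 = 378 ≡ 1, so λ ≡ 5·14 ≡ 12.
  x = λ² - 17 - 17 = 144 - 34 ≡ 23; y = λ·(17 - 23) - 28 ≡ 16. → (23, 16)
4P = (23, 16).
Next 3Q:
Repeated addition: build up to 3Q.
2Q: tangent at (26, 18): λ = (3·26² + 8)/(2·18) ≡ 6/7. 7⁻¹ ≡ 25 (mod 29) since 7·25 = 175 ≡ 1, so λ ≡ 6·25 ≡ 5.
  x = λ² - 26 - 26 = 25 - 52 ≡ 2; y = λ·(26 - 2) - 18 ≡ 15. → (2, 15)
3Q: (2, 15) + (26, 18). λ = (18 - 15)/(26 - 2) ≡ 3/24 mod 29. 24⁻¹ ≡ 23 (mod 29) since 24·23 = 552 ≡ 1, so λ ≡ 11.
  x = λ² - 2 - 26 = 121 - 28 ≡ 6; y = λ·(2 - 6) - 15 ≡ 28. → (6, 28)
3Q = (6, 28).
Finally 4P + 3Q:
(23, 16) + (6, 28). λ = (28 - 16)/(6 - 23) ≡ 12/12 mod 29. 12⁻¹ ≡ 17 (mod 29), so λ ≡ 1.
  x = λ² - 23 - 6 = 1 - 29 ≡ 1; y = λ·(23 - 1) - 16 ≡ 6. → (1, 6)

(1, 6)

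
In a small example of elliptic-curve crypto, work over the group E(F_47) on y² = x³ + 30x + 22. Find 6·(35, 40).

Write Q = (35, 40).
Repeated addition: build up to 6Q.
2Q: tangent at (35, 40): λ = (3·35² + 30)/(2·40) ≡ 39/33. 33⁻¹ ≡ 10 (mod 47) since 33·10 = 330 ≡ 1, so λ ≡ 39·10 ≡ 14.
  x = λ² - 35 - 35 = 196 - 70 ≡ 32; y = λ·(35 - 32) - 40 ≡ 2. → (32, 2)
3Q: (32, 2) + (35, 40). λ = (40 - 2)/(35 - 32) ≡ 38/3 mod 47. 3⁻¹ ≡ 16 (mod 47), so λ ≡ 44.
  x = λ² - 32 - 35 = 1936 - 67 ≡ 36; y = λ·(32 - 36) - 2 ≡ 10. → (36, 10)
4Q: (36, 10) + (35, 40). λ = (40 - 10)/(35 - 36) ≡ 30/46 mod 47. 46⁻¹ ≡ 46 (mod 47) since 46·46 = 2116 ≡ 1, so λ ≡ 17.
  x = λ² - 36 - 35 = 289 - 71 ≡ 30; y = λ·(36 - 30) - 10 ≡ 45. → (30, 45)
5Q: (30, 45) + (35, 40). λ = (40 - 45)/(35 - 30) ≡ 42/5 mod 47. 5⁻¹ ≡ 19 (mod 47), so λ ≡ 46.
  x = λ² - 30 - 35 = 2116 - 65 ≡ 30; y = λ·(30 - 30) - 45 ≡ 2. → (30, 2)
6Q: (30, 2) + (35, 40). λ = (40 - 2)/(35 - 30) ≡ 38/5 mod 47. 5⁻¹ ≡ 19 (mod 47) since 5·19 = 95 ≡ 1, so λ ≡ 17.
  x = λ² - 30 - 35 = 289 - 65 ≡ 36; y = λ·(30 - 36) - 2 ≡ 37. → (36, 37)

(36, 37)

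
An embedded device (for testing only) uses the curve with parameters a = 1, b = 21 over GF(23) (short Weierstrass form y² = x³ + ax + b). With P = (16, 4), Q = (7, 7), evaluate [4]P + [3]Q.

First 4P:
Repeated addition: build up to 4P.
2P: tangent at (16, 4): λ = (3·16² + 1)/(2·4) ≡ 10/8. 8⁻¹ ≡ 3 (mod 23), so λ ≡ 10·3 ≡ 7.
  x = λ² - 16 - 16 = 49 - 32 ≡ 17; y = λ·(16 - 17) - 4 ≡ 12. → (17, 12)
3P: (17, 12) + (16, 4). λ = (4 - 12)/(16 - 17) ≡ 15/22 mod 23. 22⁻¹ ≡ 22 (mod 23) since 22·22 = 484 ≡ 1, so λ ≡ 8.
  x = λ² - 17 - 16 = 64 - 33 ≡ 8; y = λ·(17 - 8) - 12 ≡ 14. → (8, 14)
4P: (8, 14) + (16, 4). λ = (4 - 14)/(16 - 8) ≡ 13/8 mod 23. 8⁻¹ ≡ 3 (mod 23) since 8·3 = 24 ≡ 1, so λ ≡ 16.
  x = λ² - 8 - 16 = 256 - 24 ≡ 2; y = λ·(8 - 2) - 14 ≡ 13. → (2, 13)
4P = (2, 13).
Next 3Q:
Repeated addition: build up to 3Q.
2Q: tangent at (7, 7): λ = (3·7² + 1)/(2·7) ≡ 10/14. 14⁻¹ ≡ 5 (mod 23), so λ ≡ 10·5 ≡ 4.
  x = λ² - 7 - 7 = 16 - 14 ≡ 2; y = λ·(7 - 2) - 7 ≡ 13. → (2, 13)
3Q: (2, 13) + (7, 7). λ = (7 - 13)/(7 - 2) ≡ 17/5 mod 23. 5⁻¹ ≡ 14 (mod 23) since 5·14 = 70 ≡ 1, so λ ≡ 8.
  x = λ² - 2 - 7 = 64 - 9 ≡ 9; y = λ·(2 - 9) - 13 ≡ 0. → (9, 0)
3Q = (9, 0).
Finally 4P + 3Q:
(2, 13) + (9, 0). λ = (0 - 13)/(9 - 2) ≡ 10/7 mod 23. 7⁻¹ ≡ 10 (mod 23) since 7·10 = 70 ≡ 1, so λ ≡ 8.
  x = λ² - 2 - 9 = 64 - 11 ≡ 7; y = λ·(2 - 7) - 13 ≡ 16. → (7, 16)

(7, 16)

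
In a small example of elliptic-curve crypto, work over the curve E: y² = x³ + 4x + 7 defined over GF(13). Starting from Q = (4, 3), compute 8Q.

Double-and-add on 8 = (1000)₂. Start with Q = (4, 3) for the leading 1-bit.
double: tangent at (4, 3): λ = (3·4² + 4)/(2·3) ≡ 0/6. 6⁻¹ ≡ 11 (mod 13), so λ ≡ 0·11 ≡ 0.
  x = λ² - 4 - 4 = 0 - 8 ≡ 5; y = λ·(4 - 5) - 3 ≡ 10. → (5, 10)
double: tangent at (5, 10): λ = (3·5² + 4)/(2·10) ≡ 1/7. 7⁻¹ ≡ 2 (mod 13), so λ ≡ 1·2 ≡ 2.
  x = λ² - 5 - 5 = 4 - 10 ≡ 7; y = λ·(5 - 7) - 10 ≡ 12. → (7, 12)
double: tangent at (7, 12): λ = (3·7² + 4)/(2·12) ≡ 8/11. 11⁻¹ ≡ 6 (mod 13), so λ ≡ 8·6 ≡ 9.
  x = λ² - 7 - 7 = 81 - 14 ≡ 2; y = λ·(7 - 2) - 12 ≡ 7. → (2, 7)

(2, 7)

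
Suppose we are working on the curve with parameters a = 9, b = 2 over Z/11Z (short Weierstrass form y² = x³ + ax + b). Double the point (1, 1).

tangent at (1, 1): λ = (3·1² + 9)/(2·1) ≡ 1/2. 2⁻¹ ≡ 6 (mod 11), so λ ≡ 1·6 ≡ 6.
  x = λ² - 1 - 1 = 36 - 2 ≡ 1; y = λ·(1 - 1) - 1 ≡ 10. → (1, 10)

(1, 10)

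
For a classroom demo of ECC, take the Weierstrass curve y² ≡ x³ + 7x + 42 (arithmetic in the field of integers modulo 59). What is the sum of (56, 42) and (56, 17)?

The two points share x = 56 and their y-coordinates satisfy 42 + 17 ≡ 0 (mod 59), so they are inverses. Their sum is 𝒪.

O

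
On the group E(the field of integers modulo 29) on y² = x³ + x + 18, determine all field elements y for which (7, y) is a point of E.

x³ + 1x + 18 = 368 ≡ 20 (mod 29).
Square roots of 20 mod 29: 7 and 22 (since 7² = 49 ≡ 20).

7, 22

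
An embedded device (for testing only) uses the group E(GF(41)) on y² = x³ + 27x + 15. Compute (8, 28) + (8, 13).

O

The two points share x = 8 and their y-coordinates satisfy 28 + 13 ≡ 0 (mod 41), so they are inverses. Their sum is the point at infinity.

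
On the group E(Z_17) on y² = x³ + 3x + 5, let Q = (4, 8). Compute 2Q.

(9, 9)

tangent at (4, 8): λ = (3·4² + 3)/(2·8) ≡ 0/16. 16⁻¹ ≡ 16 (mod 17) since 16·16 = 256 ≡ 1, so λ ≡ 0·16 ≡ 0.
  x = λ² - 4 - 4 = 0 - 8 ≡ 9; y = λ·(4 - 9) - 8 ≡ 9. → (9, 9)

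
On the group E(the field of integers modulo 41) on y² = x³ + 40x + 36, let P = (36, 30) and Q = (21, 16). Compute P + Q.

(2, 40)

(36, 30) + (21, 16). λ = (16 - 30)/(21 - 36) ≡ 27/26 mod 41. 26⁻¹ ≡ 30 (mod 41), so λ ≡ 31.
  x = λ² - 36 - 21 = 961 - 57 ≡ 2; y = λ·(36 - 2) - 30 ≡ 40. → (2, 40)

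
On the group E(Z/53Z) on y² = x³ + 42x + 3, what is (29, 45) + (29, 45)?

(52, 15)

tangent at (29, 45): λ = (3·29² + 42)/(2·45) ≡ 21/37. 37⁻¹ ≡ 43 (mod 53) since 37·43 = 1591 ≡ 1, so λ ≡ 21·43 ≡ 2.
  x = λ² - 29 - 29 = 4 - 58 ≡ 52; y = λ·(29 - 52) - 45 ≡ 15. → (52, 15)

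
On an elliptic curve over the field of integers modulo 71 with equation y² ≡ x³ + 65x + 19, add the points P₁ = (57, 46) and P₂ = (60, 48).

(57, 46) + (60, 48). λ = (48 - 46)/(60 - 57) ≡ 2/3 mod 71. 3⁻¹ ≡ 24 (mod 71), so λ ≡ 48.
  x = λ² - 57 - 60 = 2304 - 117 ≡ 57; y = λ·(57 - 57) - 46 ≡ 25. → (57, 25)

(57, 25)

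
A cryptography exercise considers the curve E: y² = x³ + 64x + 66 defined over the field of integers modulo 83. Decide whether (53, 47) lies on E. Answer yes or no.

y² = 47² ≡ 51; x³ + 64x + 66 = 152335 ≡ 30 (mod 83). 51 ≠ 30.

no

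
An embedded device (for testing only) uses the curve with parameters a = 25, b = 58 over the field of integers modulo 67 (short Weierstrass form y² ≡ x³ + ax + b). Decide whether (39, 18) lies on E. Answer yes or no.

no

y² = 18² ≡ 56; x³ + 25x + 58 = 60352 ≡ 52 (mod 67). 56 ≠ 52.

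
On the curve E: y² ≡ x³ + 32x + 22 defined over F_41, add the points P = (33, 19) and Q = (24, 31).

(4, 38)

(33, 19) + (24, 31). λ = (31 - 19)/(24 - 33) ≡ 12/32 mod 41. 32⁻¹ ≡ 9 (mod 41) since 32·9 = 288 ≡ 1, so λ ≡ 26.
  x = λ² - 33 - 24 = 676 - 57 ≡ 4; y = λ·(33 - 4) - 19 ≡ 38. → (4, 38)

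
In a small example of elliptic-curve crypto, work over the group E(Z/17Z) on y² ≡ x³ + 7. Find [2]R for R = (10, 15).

tangent at (10, 15): λ = (3·10² + 0)/(2·15) ≡ 11/13. 13⁻¹ ≡ 4 (mod 17), so λ ≡ 11·4 ≡ 10.
  x = λ² - 10 - 10 = 100 - 20 ≡ 12; y = λ·(10 - 12) - 15 ≡ 16. → (12, 16)

(12, 16)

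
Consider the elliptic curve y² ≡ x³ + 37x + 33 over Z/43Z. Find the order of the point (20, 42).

11

2P: tangent at (20, 42): λ = (3·20² + 37)/(2·42) ≡ 33/41. 41⁻¹ ≡ 21 (mod 43), so λ ≡ 33·21 ≡ 5.
  x = λ² - 20 - 20 = 25 - 40 ≡ 28; y = λ·(20 - 28) - 42 ≡ 4. → (28, 4)
3P: (28, 4) + (20, 42). λ = (42 - 4)/(20 - 28) ≡ 38/35 mod 43. 35⁻¹ ≡ 16 (mod 43), so λ ≡ 6.
  x = λ² - 28 - 20 = 36 - 48 ≡ 31; y = λ·(28 - 31) - 4 ≡ 21. → (31, 21)
4P: (31, 21) + (20, 42). λ = (42 - 21)/(20 - 31) ≡ 21/32 mod 43. 32⁻¹ ≡ 39 (mod 43) since 32·39 = 1248 ≡ 1, so λ ≡ 2.
  x = λ² - 31 - 20 = 4 - 51 ≡ 39; y = λ·(31 - 39) - 21 ≡ 6. → (39, 6)
5P: (39, 6) + (20, 42). λ = (42 - 6)/(20 - 39) ≡ 36/24 mod 43. 24⁻¹ ≡ 9 (mod 43) since 24·9 = 216 ≡ 1, so λ ≡ 23.
  x = λ² - 39 - 20 = 529 - 59 ≡ 40; y = λ·(39 - 40) - 6 ≡ 14. → (40, 14)
6P: (40, 14) + (20, 42). λ = (42 - 14)/(20 - 40) ≡ 28/23 mod 43. 23⁻¹ ≡ 15 (mod 43) since 23·15 = 345 ≡ 1, so λ ≡ 33.
  x = λ² - 40 - 20 = 1089 - 60 ≡ 40; y = λ·(40 - 40) - 14 ≡ 29. → (40, 29)
7P: (40, 29) + (20, 42). λ = (42 - 29)/(20 - 40) ≡ 13/23 mod 43. 23⁻¹ ≡ 15 (mod 43), so λ ≡ 23.
  x = λ² - 40 - 20 = 529 - 60 ≡ 39; y = λ·(40 - 39) - 29 ≡ 37. → (39, 37)
8P: (39, 37) + (20, 42). λ = (42 - 37)/(20 - 39) ≡ 5/24 mod 43. 24⁻¹ ≡ 9 (mod 43) since 24·9 = 216 ≡ 1, so λ ≡ 2.
  x = λ² - 39 - 20 = 4 - 59 ≡ 31; y = λ·(39 - 31) - 37 ≡ 22. → (31, 22)
9P: (31, 22) + (20, 42). λ = (42 - 22)/(20 - 31) ≡ 20/32 mod 43. 32⁻¹ ≡ 39 (mod 43) since 32·39 = 1248 ≡ 1, so λ ≡ 6.
  x = λ² - 31 - 20 = 36 - 51 ≡ 28; y = λ·(31 - 28) - 22 ≡ 39. → (28, 39)
10P: (28, 39) + (20, 42). λ = (42 - 39)/(20 - 28) ≡ 3/35 mod 43. 35⁻¹ ≡ 16 (mod 43), so λ ≡ 5.
  x = λ² - 28 - 20 = 25 - 48 ≡ 20; y = λ·(28 - 20) - 39 ≡ 1. → (20, 1)
11P: (20, 1) + (20, 42): same x and y₁ ≡ -y₂, so the sum is O.
11P = O, so the order is 11.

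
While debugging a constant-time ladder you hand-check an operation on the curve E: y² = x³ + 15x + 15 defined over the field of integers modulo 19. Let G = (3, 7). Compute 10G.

Repeated addition: build up to 10G.
2G: tangent at (3, 7): λ = (3·3² + 15)/(2·7) ≡ 4/14. 14⁻¹ ≡ 15 (mod 19), so λ ≡ 4·15 ≡ 3.
  x = λ² - 3 - 3 = 9 - 6 ≡ 3; y = λ·(3 - 3) - 7 ≡ 12. → (3, 12)
3G: (3, 12) + (3, 7): same x and y₁ ≡ -y₂, so the sum is ∞.
4G: ∞ + (3, 7) = (3, 7) (identity).
5G: tangent at (3, 7): λ = (3·3² + 15)/(2·7) ≡ 4/14. 14⁻¹ ≡ 15 (mod 19), so λ ≡ 4·15 ≡ 3.
  x = λ² - 3 - 3 = 9 - 6 ≡ 3; y = λ·(3 - 3) - 7 ≡ 12. → (3, 12)
6G: (3, 12) + (3, 7): same x and y₁ ≡ -y₂, so the sum is ∞.
7G: ∞ + (3, 7) = (3, 7) (identity).
8G: tangent at (3, 7): λ = (3·3² + 15)/(2·7) ≡ 4/14. 14⁻¹ ≡ 15 (mod 19), so λ ≡ 4·15 ≡ 3.
  x = λ² - 3 - 3 = 9 - 6 ≡ 3; y = λ·(3 - 3) - 7 ≡ 12. → (3, 12)
9G: (3, 12) + (3, 7): same x and y₁ ≡ -y₂, so the sum is ∞.
10G: ∞ + (3, 7) = (3, 7) (identity).

(3, 7)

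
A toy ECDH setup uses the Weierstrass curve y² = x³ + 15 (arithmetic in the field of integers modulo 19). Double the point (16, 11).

tangent at (16, 11): λ = (3·16² + 0)/(2·11) ≡ 8/3. 3⁻¹ ≡ 13 (mod 19) since 3·13 = 39 ≡ 1, so λ ≡ 8·13 ≡ 9.
  x = λ² - 16 - 16 = 81 - 32 ≡ 11; y = λ·(16 - 11) - 11 ≡ 15. → (11, 15)

(11, 15)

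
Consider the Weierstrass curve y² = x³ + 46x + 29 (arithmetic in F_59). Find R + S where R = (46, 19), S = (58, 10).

(33, 45)

(46, 19) + (58, 10). λ = (10 - 19)/(58 - 46) ≡ 50/12 mod 59. 12⁻¹ ≡ 5 (mod 59) since 12·5 = 60 ≡ 1, so λ ≡ 14.
  x = λ² - 46 - 58 = 196 - 104 ≡ 33; y = λ·(46 - 33) - 19 ≡ 45. → (33, 45)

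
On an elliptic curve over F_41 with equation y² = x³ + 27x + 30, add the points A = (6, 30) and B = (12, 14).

(6, 30) + (12, 14). λ = (14 - 30)/(12 - 6) ≡ 25/6 mod 41. 6⁻¹ ≡ 7 (mod 41), so λ ≡ 11.
  x = λ² - 6 - 12 = 121 - 18 ≡ 21; y = λ·(6 - 21) - 30 ≡ 10. → (21, 10)

(21, 10)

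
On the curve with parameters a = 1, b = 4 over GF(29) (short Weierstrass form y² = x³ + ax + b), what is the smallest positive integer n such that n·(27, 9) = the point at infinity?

11

2P: tangent at (27, 9): λ = (3·27² + 1)/(2·9) ≡ 13/18. 18⁻¹ ≡ 21 (mod 29) since 18·21 = 378 ≡ 1, so λ ≡ 13·21 ≡ 12.
  x = λ² - 27 - 27 = 144 - 54 ≡ 3; y = λ·(27 - 3) - 9 ≡ 18. → (3, 18)
3P: (3, 18) + (27, 9). λ = (9 - 18)/(27 - 3) ≡ 20/24 mod 29. 24⁻¹ ≡ 23 (mod 29), so λ ≡ 25.
  x = λ² - 3 - 27 = 625 - 30 ≡ 15; y = λ·(3 - 15) - 18 ≡ 1. → (15, 1)
4P: (15, 1) + (27, 9). λ = (9 - 1)/(27 - 15) ≡ 8/12 mod 29. 12⁻¹ ≡ 17 (mod 29), so λ ≡ 20.
  x = λ² - 15 - 27 = 400 - 42 ≡ 10; y = λ·(15 - 10) - 1 ≡ 12. → (10, 12)
5P: (10, 12) + (27, 9). λ = (9 - 12)/(27 - 10) ≡ 26/17 mod 29. 17⁻¹ ≡ 12 (mod 29), so λ ≡ 22.
  x = λ² - 10 - 27 = 484 - 37 ≡ 12; y = λ·(10 - 12) - 12 ≡ 2. → (12, 2)
6P: (12, 2) + (27, 9). λ = (9 - 2)/(27 - 12) ≡ 7/15 mod 29. 15⁻¹ ≡ 2 (mod 29) since 15·2 = 30 ≡ 1, so λ ≡ 14.
  x = λ² - 12 - 27 = 196 - 39 ≡ 12; y = λ·(12 - 12) - 2 ≡ 27. → (12, 27)
7P: (12, 27) + (27, 9). λ = (9 - 27)/(27 - 12) ≡ 11/15 mod 29. 15⁻¹ ≡ 2 (mod 29) since 15·2 = 30 ≡ 1, so λ ≡ 22.
  x = λ² - 12 - 27 = 484 - 39 ≡ 10; y = λ·(12 - 10) - 27 ≡ 17. → (10, 17)
8P: (10, 17) + (27, 9). λ = (9 - 17)/(27 - 10) ≡ 21/17 mod 29. 17⁻¹ ≡ 12 (mod 29), so λ ≡ 20.
  x = λ² - 10 - 27 = 400 - 37 ≡ 15; y = λ·(10 - 15) - 17 ≡ 28. → (15, 28)
9P: (15, 28) + (27, 9). λ = (9 - 28)/(27 - 15) ≡ 10/12 mod 29. 12⁻¹ ≡ 17 (mod 29), so λ ≡ 25.
  x = λ² - 15 - 27 = 625 - 42 ≡ 3; y = λ·(15 - 3) - 28 ≡ 11. → (3, 11)
10P: (3, 11) + (27, 9). λ = (9 - 11)/(27 - 3) ≡ 27/24 mod 29. 24⁻¹ ≡ 23 (mod 29), so λ ≡ 12.
  x = λ² - 3 - 27 = 144 - 30 ≡ 27; y = λ·(3 - 27) - 11 ≡ 20. → (27, 20)
11P: (27, 20) + (27, 9): same x and y₁ ≡ -y₂, so the sum is the point at infinity.
11P = the point at infinity, so the order is 11.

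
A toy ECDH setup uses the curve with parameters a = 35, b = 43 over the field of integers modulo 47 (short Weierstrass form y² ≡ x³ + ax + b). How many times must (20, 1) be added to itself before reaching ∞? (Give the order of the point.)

10

2P: tangent at (20, 1): λ = (3·20² + 35)/(2·1) ≡ 13/2. 2⁻¹ ≡ 24 (mod 47) since 2·24 = 48 ≡ 1, so λ ≡ 13·24 ≡ 30.
  x = λ² - 20 - 20 = 900 - 40 ≡ 14; y = λ·(20 - 14) - 1 ≡ 38. → (14, 38)
3P: (14, 38) + (20, 1). λ = (1 - 38)/(20 - 14) ≡ 10/6 mod 47. 6⁻¹ ≡ 8 (mod 47) since 6·8 = 48 ≡ 1, so λ ≡ 33.
  x = λ² - 14 - 20 = 1089 - 34 ≡ 21; y = λ·(14 - 21) - 38 ≡ 13. → (21, 13)
4P: (21, 13) + (20, 1). λ = (1 - 13)/(20 - 21) ≡ 35/46 mod 47. 46⁻¹ ≡ 46 (mod 47), so λ ≡ 12.
  x = λ² - 21 - 20 = 144 - 41 ≡ 9; y = λ·(21 - 9) - 13 ≡ 37. → (9, 37)
5P: (9, 37) + (20, 1). λ = (1 - 37)/(20 - 9) ≡ 11/11 mod 47. 11⁻¹ ≡ 30 (mod 47), so λ ≡ 1.
  x = λ² - 9 - 20 = 1 - 29 ≡ 19; y = λ·(9 - 19) - 37 ≡ 0. → (19, 0)
6P: (19, 0) + (20, 1). λ = (1 - 0)/(20 - 19) ≡ 1/1 mod 47. 1⁻¹ ≡ 1 (mod 47), so λ ≡ 1.
  x = λ² - 19 - 20 = 1 - 39 ≡ 9; y = λ·(19 - 9) - 0 ≡ 10. → (9, 10)
7P: (9, 10) + (20, 1). λ = (1 - 10)/(20 - 9) ≡ 38/11 mod 47. 11⁻¹ ≡ 30 (mod 47), so λ ≡ 12.
  x = λ² - 9 - 20 = 144 - 29 ≡ 21; y = λ·(9 - 21) - 10 ≡ 34. → (21, 34)
8P: (21, 34) + (20, 1). λ = (1 - 34)/(20 - 21) ≡ 14/46 mod 47. 46⁻¹ ≡ 46 (mod 47), so λ ≡ 33.
  x = λ² - 21 - 20 = 1089 - 41 ≡ 14; y = λ·(21 - 14) - 34 ≡ 9. → (14, 9)
9P: (14, 9) + (20, 1). λ = (1 - 9)/(20 - 14) ≡ 39/6 mod 47. 6⁻¹ ≡ 8 (mod 47), so λ ≡ 30.
  x = λ² - 14 - 20 = 900 - 34 ≡ 20; y = λ·(14 - 20) - 9 ≡ 46. → (20, 46)
10P: (20, 46) + (20, 1): same x and y₁ ≡ -y₂, so the sum is ∞.
10P = ∞, so the order is 10.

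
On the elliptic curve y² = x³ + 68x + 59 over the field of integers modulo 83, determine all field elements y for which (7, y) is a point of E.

x³ + 68x + 59 = 878 ≡ 48 (mod 83).
Square roots of 48 mod 83: 31 and 52 (since 31² = 961 ≡ 48).

31, 52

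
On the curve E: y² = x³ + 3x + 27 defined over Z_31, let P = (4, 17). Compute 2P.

tangent at (4, 17): λ = (3·4² + 3)/(2·17) ≡ 20/3. 3⁻¹ ≡ 21 (mod 31) since 3·21 = 63 ≡ 1, so λ ≡ 20·21 ≡ 17.
  x = λ² - 4 - 4 = 289 - 8 ≡ 2; y = λ·(4 - 2) - 17 ≡ 17. → (2, 17)

(2, 17)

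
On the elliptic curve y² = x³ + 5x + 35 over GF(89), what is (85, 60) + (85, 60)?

(25, 11)

tangent at (85, 60): λ = (3·85² + 5)/(2·60) ≡ 53/31. 31⁻¹ ≡ 23 (mod 89), so λ ≡ 53·23 ≡ 62.
  x = λ² - 85 - 85 = 3844 - 170 ≡ 25; y = λ·(85 - 25) - 60 ≡ 11. → (25, 11)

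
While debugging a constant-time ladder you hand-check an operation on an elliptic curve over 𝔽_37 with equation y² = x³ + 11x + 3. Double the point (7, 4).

tangent at (7, 4): λ = (3·7² + 11)/(2·4) ≡ 10/8. 8⁻¹ ≡ 14 (mod 37), so λ ≡ 10·14 ≡ 29.
  x = λ² - 7 - 7 = 841 - 14 ≡ 13; y = λ·(7 - 13) - 4 ≡ 7. → (13, 7)

(13, 7)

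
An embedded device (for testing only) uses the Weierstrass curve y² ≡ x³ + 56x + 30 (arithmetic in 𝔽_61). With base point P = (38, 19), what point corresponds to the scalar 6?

(15, 6)

Double-and-add on 6 = (110)₂. Start with P = (38, 19) for the leading 1-bit.
double: tangent at (38, 19): λ = (3·38² + 56)/(2·19) ≡ 57/38. 38⁻¹ ≡ 53 (mod 61), so λ ≡ 57·53 ≡ 32.
  x = λ² - 38 - 38 = 1024 - 76 ≡ 33; y = λ·(38 - 33) - 19 ≡ 19. → (33, 19)
add P: (33, 19) + (38, 19). λ = (19 - 19)/(38 - 33) ≡ 0/5 mod 61. 5⁻¹ ≡ 49 (mod 61) since 5·49 = 245 ≡ 1, so λ ≡ 0.
  x = λ² - 33 - 38 = 0 - 71 ≡ 51; y = λ·(33 - 51) - 19 ≡ 42. → (51, 42)
double: tangent at (51, 42): λ = (3·51² + 56)/(2·42) ≡ 51/23. 23⁻¹ ≡ 8 (mod 61) since 23·8 = 184 ≡ 1, so λ ≡ 51·8 ≡ 42.
  x = λ² - 51 - 51 = 1764 - 102 ≡ 15; y = λ·(51 - 15) - 42 ≡ 6. → (15, 6)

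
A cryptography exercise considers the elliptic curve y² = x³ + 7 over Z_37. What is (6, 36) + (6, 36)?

tangent at (6, 36): λ = (3·6² + 0)/(2·36) ≡ 34/35. 35⁻¹ ≡ 18 (mod 37), so λ ≡ 34·18 ≡ 20.
  x = λ² - 6 - 6 = 400 - 12 ≡ 18; y = λ·(6 - 18) - 36 ≡ 20. → (18, 20)

(18, 20)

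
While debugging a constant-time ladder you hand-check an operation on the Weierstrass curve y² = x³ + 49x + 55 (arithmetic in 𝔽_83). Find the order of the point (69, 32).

2P: tangent at (69, 32): λ = (3·69² + 49)/(2·32) ≡ 56/64. 64⁻¹ ≡ 48 (mod 83), so λ ≡ 56·48 ≡ 32.
  x = λ² - 69 - 69 = 1024 - 138 ≡ 56; y = λ·(69 - 56) - 32 ≡ 52. → (56, 52)
3P: (56, 52) + (69, 32). λ = (32 - 52)/(69 - 56) ≡ 63/13 mod 83. 13⁻¹ ≡ 32 (mod 83), so λ ≡ 24.
  x = λ² - 56 - 69 = 576 - 125 ≡ 36; y = λ·(56 - 36) - 52 ≡ 13. → (36, 13)
4P: (36, 13) + (69, 32). λ = (32 - 13)/(69 - 36) ≡ 19/33 mod 83. 33⁻¹ ≡ 78 (mod 83), so λ ≡ 71.
  x = λ² - 36 - 69 = 5041 - 105 ≡ 39; y = λ·(36 - 39) - 13 ≡ 23. → (39, 23)
5P: (39, 23) + (69, 32). λ = (32 - 23)/(69 - 39) ≡ 9/30 mod 83. 30⁻¹ ≡ 36 (mod 83) since 30·36 = 1080 ≡ 1, so λ ≡ 75.
  x = λ² - 39 - 69 = 5625 - 108 ≡ 39; y = λ·(39 - 39) - 23 ≡ 60. → (39, 60)
6P: (39, 60) + (69, 32). λ = (32 - 60)/(69 - 39) ≡ 55/30 mod 83. 30⁻¹ ≡ 36 (mod 83) since 30·36 = 1080 ≡ 1, so λ ≡ 71.
  x = λ² - 39 - 69 = 5041 - 108 ≡ 36; y = λ·(39 - 36) - 60 ≡ 70. → (36, 70)
7P: (36, 70) + (69, 32). λ = (32 - 70)/(69 - 36) ≡ 45/33 mod 83. 33⁻¹ ≡ 78 (mod 83) since 33·78 = 2574 ≡ 1, so λ ≡ 24.
  x = λ² - 36 - 69 = 576 - 105 ≡ 56; y = λ·(36 - 56) - 70 ≡ 31. → (56, 31)
8P: (56, 31) + (69, 32). λ = (32 - 31)/(69 - 56) ≡ 1/13 mod 83. 13⁻¹ ≡ 32 (mod 83) since 13·32 = 416 ≡ 1, so λ ≡ 32.
  x = λ² - 56 - 69 = 1024 - 125 ≡ 69; y = λ·(56 - 69) - 31 ≡ 51. → (69, 51)
9P: (69, 51) + (69, 32): same x and y₁ ≡ -y₂, so the sum is 𝒪.
9P = 𝒪, so the order is 9.

9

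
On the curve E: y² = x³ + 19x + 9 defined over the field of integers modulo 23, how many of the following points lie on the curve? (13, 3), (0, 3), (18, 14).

1

(13, 3): 3² ≡ 9, rhs ≡ 15 → off.
(0, 3): 3² ≡ 9, rhs ≡ 9 → on.
(18, 14): 14² ≡ 12, rhs ≡ 19 → off.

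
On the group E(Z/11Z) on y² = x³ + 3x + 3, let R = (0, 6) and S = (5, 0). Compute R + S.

(7, 9)

(0, 6) + (5, 0). λ = (0 - 6)/(5 - 0) ≡ 5/5 mod 11. 5⁻¹ ≡ 9 (mod 11) since 5·9 = 45 ≡ 1, so λ ≡ 1.
  x = λ² - 0 - 5 = 1 - 5 ≡ 7; y = λ·(0 - 7) - 6 ≡ 9. → (7, 9)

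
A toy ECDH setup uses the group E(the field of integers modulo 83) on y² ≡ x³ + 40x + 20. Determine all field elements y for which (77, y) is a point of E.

x³ + 40x + 20 = 459633 ≡ 62 (mod 83).
62 is a non-residue mod 83; no y exists.

none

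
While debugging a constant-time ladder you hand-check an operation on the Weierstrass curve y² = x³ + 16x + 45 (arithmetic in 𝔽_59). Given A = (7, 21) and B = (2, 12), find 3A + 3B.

(58, 21)

First 3A:
Repeated addition: build up to 3A.
2A: tangent at (7, 21): λ = (3·7² + 16)/(2·21) ≡ 45/42. 42⁻¹ ≡ 52 (mod 59), so λ ≡ 45·52 ≡ 39.
  x = λ² - 7 - 7 = 1521 - 14 ≡ 32; y = λ·(7 - 32) - 21 ≡ 7. → (32, 7)
3A: (32, 7) + (7, 21). λ = (21 - 7)/(7 - 32) ≡ 14/34 mod 59. 34⁻¹ ≡ 33 (mod 59), so λ ≡ 49.
  x = λ² - 32 - 7 = 2401 - 39 ≡ 2; y = λ·(32 - 2) - 7 ≡ 47. → (2, 47)
3A = (2, 47).
Next 3B:
Repeated addition: build up to 3B.
2B: tangent at (2, 12): λ = (3·2² + 16)/(2·12) ≡ 28/24. 24⁻¹ ≡ 32 (mod 59), so λ ≡ 28·32 ≡ 11.
  x = λ² - 2 - 2 = 121 - 4 ≡ 58; y = λ·(2 - 58) - 12 ≡ 21. → (58, 21)
3B: (58, 21) + (2, 12). λ = (12 - 21)/(2 - 58) ≡ 50/3 mod 59. 3⁻¹ ≡ 20 (mod 59), so λ ≡ 56.
  x = λ² - 58 - 2 = 3136 - 60 ≡ 8; y = λ·(58 - 8) - 21 ≡ 6. → (8, 6)
3B = (8, 6).
Finally 3A + 3B:
(2, 47) + (8, 6). λ = (6 - 47)/(8 - 2) ≡ 18/6 mod 59. 6⁻¹ ≡ 10 (mod 59), so λ ≡ 3.
  x = λ² - 2 - 8 = 9 - 10 ≡ 58; y = λ·(2 - 58) - 47 ≡ 21. → (58, 21)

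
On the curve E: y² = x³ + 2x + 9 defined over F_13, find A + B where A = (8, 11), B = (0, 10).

(8, 11) + (0, 10). λ = (10 - 11)/(0 - 8) ≡ 12/5 mod 13. 5⁻¹ ≡ 8 (mod 13), so λ ≡ 5.
  x = λ² - 8 - 0 = 25 - 8 ≡ 4; y = λ·(8 - 4) - 11 ≡ 9. → (4, 9)

(4, 9)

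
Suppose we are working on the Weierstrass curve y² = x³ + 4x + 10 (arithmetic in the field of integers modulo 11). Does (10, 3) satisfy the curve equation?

y² = 3² ≡ 9; x³ + 4x + 10 = 1050 ≡ 5 (mod 11). 9 ≠ 5.

no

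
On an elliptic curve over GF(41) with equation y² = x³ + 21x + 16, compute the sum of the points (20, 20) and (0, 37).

(29, 2)

(20, 20) + (0, 37). λ = (37 - 20)/(0 - 20) ≡ 17/21 mod 41. 21⁻¹ ≡ 2 (mod 41) since 21·2 = 42 ≡ 1, so λ ≡ 34.
  x = λ² - 20 - 0 = 1156 - 20 ≡ 29; y = λ·(20 - 29) - 20 ≡ 2. → (29, 2)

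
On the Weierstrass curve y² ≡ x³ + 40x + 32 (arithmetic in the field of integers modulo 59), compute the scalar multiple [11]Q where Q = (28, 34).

(26, 2)

Repeated addition: build up to 11Q.
2Q: tangent at (28, 34): λ = (3·28² + 40)/(2·34) ≡ 32/9. 9⁻¹ ≡ 46 (mod 59), so λ ≡ 32·46 ≡ 56.
  x = λ² - 28 - 28 = 3136 - 56 ≡ 12; y = λ·(28 - 12) - 34 ≡ 36. → (12, 36)
3Q: (12, 36) + (28, 34). λ = (34 - 36)/(28 - 12) ≡ 57/16 mod 59. 16⁻¹ ≡ 48 (mod 59), so λ ≡ 22.
  x = λ² - 12 - 28 = 484 - 40 ≡ 31; y = λ·(12 - 31) - 36 ≡ 18. → (31, 18)
4Q: (31, 18) + (28, 34). λ = (34 - 18)/(28 - 31) ≡ 16/56 mod 59. 56⁻¹ ≡ 39 (mod 59), so λ ≡ 34.
  x = λ² - 31 - 28 = 1156 - 59 ≡ 35; y = λ·(31 - 35) - 18 ≡ 23. → (35, 23)
5Q: (35, 23) + (28, 34). λ = (34 - 23)/(28 - 35) ≡ 11/52 mod 59. 52⁻¹ ≡ 42 (mod 59), so λ ≡ 49.
  x = λ² - 35 - 28 = 2401 - 63 ≡ 37; y = λ·(35 - 37) - 23 ≡ 56. → (37, 56)
6Q: (37, 56) + (28, 34). λ = (34 - 56)/(28 - 37) ≡ 37/50 mod 59. 50⁻¹ ≡ 13 (mod 59) since 50·13 = 650 ≡ 1, so λ ≡ 9.
  x = λ² - 37 - 28 = 81 - 65 ≡ 16; y = λ·(37 - 16) - 56 ≡ 15. → (16, 15)
7Q: (16, 15) + (28, 34). λ = (34 - 15)/(28 - 16) ≡ 19/12 mod 59. 12⁻¹ ≡ 5 (mod 59), so λ ≡ 36.
  x = λ² - 16 - 28 = 1296 - 44 ≡ 13; y = λ·(16 - 13) - 15 ≡ 34. → (13, 34)
8Q: (13, 34) + (28, 34). λ = (34 - 34)/(28 - 13) ≡ 0/15 mod 59. 15⁻¹ ≡ 4 (mod 59), so λ ≡ 0.
  x = λ² - 13 - 28 = 0 - 41 ≡ 18; y = λ·(13 - 18) - 34 ≡ 25. → (18, 25)
9Q: (18, 25) + (28, 34). λ = (34 - 25)/(28 - 18) ≡ 9/10 mod 59. 10⁻¹ ≡ 6 (mod 59) since 10·6 = 60 ≡ 1, so λ ≡ 54.
  x = λ² - 18 - 28 = 2916 - 46 ≡ 38; y = λ·(18 - 38) - 25 ≡ 16. → (38, 16)
10Q: (38, 16) + (28, 34). λ = (34 - 16)/(28 - 38) ≡ 18/49 mod 59. 49⁻¹ ≡ 53 (mod 59) since 49·53 = 2597 ≡ 1, so λ ≡ 10.
  x = λ² - 38 - 28 = 100 - 66 ≡ 34; y = λ·(38 - 34) - 16 ≡ 24. → (34, 24)
11Q: (34, 24) + (28, 34). λ = (34 - 24)/(28 - 34) ≡ 10/53 mod 59. 53⁻¹ ≡ 49 (mod 59) since 53·49 = 2597 ≡ 1, so λ ≡ 18.
  x = λ² - 34 - 28 = 324 - 62 ≡ 26; y = λ·(34 - 26) - 24 ≡ 2. → (26, 2)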